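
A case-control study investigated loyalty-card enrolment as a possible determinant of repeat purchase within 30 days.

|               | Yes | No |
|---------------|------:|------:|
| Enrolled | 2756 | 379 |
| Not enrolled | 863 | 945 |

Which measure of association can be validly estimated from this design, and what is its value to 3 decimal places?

Cells: a = 2756, b = 379, c = 863, d = 945.
This is a case-control study: participants were sampled on outcome status, so risks in the source population cannot be estimated directly — relative risk is not valid here. The odds ratio is the appropriate measure.
OR = (a·d)/(b·c) = (2756 × 945) / (379 × 863) = 2604420 / 327077 = 7.96271

7.963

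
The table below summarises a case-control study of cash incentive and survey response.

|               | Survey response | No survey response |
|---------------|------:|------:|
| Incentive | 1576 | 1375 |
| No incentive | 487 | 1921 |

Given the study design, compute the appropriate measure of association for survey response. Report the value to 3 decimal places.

4.521

Cells: a = 1576, b = 1375, c = 487, d = 1921.
This is a case-control study: participants were sampled on outcome status, so risks in the source population cannot be estimated directly — relative risk is not valid here. The odds ratio is the appropriate measure.
OR = (a·d)/(b·c) = (1576 × 1921) / (1375 × 487) = 3027496 / 669625 = 4.52118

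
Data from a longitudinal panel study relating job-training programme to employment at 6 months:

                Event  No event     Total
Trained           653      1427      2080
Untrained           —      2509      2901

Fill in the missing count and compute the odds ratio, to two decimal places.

2.93

The missing cell is in the unexposed row: 2901 − 2509 = 392.
So a = 653, b = 1427, c = 392, d = 2509.
OR = (a·d)/(b·c) = (653 × 2509) / (1427 × 392) = 1638377 / 559384 = 2.92889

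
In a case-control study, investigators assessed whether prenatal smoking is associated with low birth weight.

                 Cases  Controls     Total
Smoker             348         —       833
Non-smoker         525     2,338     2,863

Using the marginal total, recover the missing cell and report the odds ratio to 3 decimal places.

3.195

The missing cell is in the exposed row: 833 − 348 = 485.
So a = 348, b = 485, c = 525, d = 2338.
OR = (a·d)/(b·c) = (348 × 2338) / (485 × 525) = 813624 / 254625 = 3.19538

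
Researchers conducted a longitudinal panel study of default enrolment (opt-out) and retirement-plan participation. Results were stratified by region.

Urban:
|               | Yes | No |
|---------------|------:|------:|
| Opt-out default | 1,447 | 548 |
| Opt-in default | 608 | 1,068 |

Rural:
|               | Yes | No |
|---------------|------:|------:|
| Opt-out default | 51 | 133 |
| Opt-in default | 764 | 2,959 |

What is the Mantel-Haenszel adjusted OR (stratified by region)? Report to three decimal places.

OR_MH = Σ(aᵢdᵢ/nᵢ) / Σ(bᵢcᵢ/nᵢ), where nᵢ is the stratum total.
Stratum 1 (Urban): n = 3671; a·d/n = 1447·1068/3671 = 420.9741; b·c/n = 548·608/3671 = 90.7611
Stratum 2 (Rural): n = 3907; a·d/n = 51·2959/3907 = 38.6253; b·c/n = 133·764/3907 = 26.0077
OR_MH = (420.9741 + 38.6253) / (90.7611 + 26.0077) = 459.5994 / 116.7688 = 3.93598

3.936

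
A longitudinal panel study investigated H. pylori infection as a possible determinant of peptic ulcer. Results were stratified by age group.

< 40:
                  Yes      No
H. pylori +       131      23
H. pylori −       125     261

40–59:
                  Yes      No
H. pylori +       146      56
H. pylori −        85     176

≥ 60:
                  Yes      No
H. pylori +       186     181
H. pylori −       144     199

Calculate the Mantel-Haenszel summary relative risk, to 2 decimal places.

RR_MH = Σ(aᵢ·n₀ᵢ/nᵢ) / Σ(cᵢ·n₁ᵢ/nᵢ), with n₁ᵢ = aᵢ+bᵢ (exposed), n₀ᵢ = cᵢ+dᵢ (unexposed), nᵢ = n₁ᵢ+n₀ᵢ.
Stratum 1 (< 40): n₁ = 154, n₀ = 386, n = 540; a·n₀/n = 131·386/540 = 93.6407; c·n₁/n = 125·154/540 = 35.6481
Stratum 2 (40–59): n₁ = 202, n₀ = 261, n = 463; a·n₀/n = 146·261/463 = 82.3024; c·n₁/n = 85·202/463 = 37.0842
Stratum 3 (≥ 60): n₁ = 367, n₀ = 343, n = 710; a·n₀/n = 186·343/710 = 89.8563; c·n₁/n = 144·367/710 = 74.4338
RR_MH = (93.6407 + 82.3024 + 89.8563) / (35.6481 + 37.0842 + 74.4338) = 265.7995 / 147.1662 = 1.80612

1.81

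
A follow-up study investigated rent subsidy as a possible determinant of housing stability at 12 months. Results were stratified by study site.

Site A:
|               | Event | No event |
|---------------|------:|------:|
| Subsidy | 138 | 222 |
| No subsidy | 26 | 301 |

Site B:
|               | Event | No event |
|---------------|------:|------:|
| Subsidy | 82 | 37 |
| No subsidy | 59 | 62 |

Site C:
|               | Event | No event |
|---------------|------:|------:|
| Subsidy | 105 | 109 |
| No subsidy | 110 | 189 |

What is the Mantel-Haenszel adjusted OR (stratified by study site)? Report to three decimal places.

2.944

OR_MH = Σ(aᵢdᵢ/nᵢ) / Σ(bᵢcᵢ/nᵢ), where nᵢ is the stratum total.
Stratum 1 (Site A): n = 687; a·d/n = 138·301/687 = 60.4629; b·c/n = 222·26/687 = 8.4017
Stratum 2 (Site B): n = 240; a·d/n = 82·62/240 = 21.1833; b·c/n = 37·59/240 = 9.0958
Stratum 3 (Site C): n = 513; a·d/n = 105·189/513 = 38.6842; b·c/n = 109·110/513 = 23.3723
OR_MH = (60.4629 + 21.1833 + 38.6842) / (8.4017 + 9.0958 + 23.3723) = 120.3304 / 40.8699 = 2.94423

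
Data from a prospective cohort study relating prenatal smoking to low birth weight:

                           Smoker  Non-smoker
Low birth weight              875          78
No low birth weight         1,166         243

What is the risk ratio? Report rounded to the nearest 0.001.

Reading the table with exposure as columns: a = 875 (Smoker, case), b = 1166 (Smoker, non-case), c = 78 (Non-smoker, case), d = 243.
Risk in exposed = 875/2041 = 0.42871; risk in unexposed = 78/321 = 0.24299.
RR = 0.42871 / 0.24299 = 1.76431
The risk among the exposed is 1.76 times that among the unexposed.

1.764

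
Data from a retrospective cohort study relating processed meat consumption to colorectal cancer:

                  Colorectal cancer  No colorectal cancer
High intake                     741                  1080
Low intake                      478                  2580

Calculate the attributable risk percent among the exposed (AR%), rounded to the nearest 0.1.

Cells: a = 741, b = 1080, c = 478, d = 2580.
Risk in exposed = 741/1821 = 0.40692; risk in unexposed = 478/3058 = 0.15631.
RR = 0.40692/0.15631 = 2.60326
AR% = (RR − 1)/RR × 100 = (2.60326 − 1)/2.60326 × 100 = 61.5867%

61.6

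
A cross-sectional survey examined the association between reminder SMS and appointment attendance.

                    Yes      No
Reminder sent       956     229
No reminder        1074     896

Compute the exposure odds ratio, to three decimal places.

3.483

Cells: a = 956, b = 229, c = 1074, d = 896.
OR = (a·d)/(b·c) = (956 × 896) / (229 × 1074) = 856576 / 245946 = 3.48278
The odds of appointment attendance are about 3.48 times as high in the reminder sent group.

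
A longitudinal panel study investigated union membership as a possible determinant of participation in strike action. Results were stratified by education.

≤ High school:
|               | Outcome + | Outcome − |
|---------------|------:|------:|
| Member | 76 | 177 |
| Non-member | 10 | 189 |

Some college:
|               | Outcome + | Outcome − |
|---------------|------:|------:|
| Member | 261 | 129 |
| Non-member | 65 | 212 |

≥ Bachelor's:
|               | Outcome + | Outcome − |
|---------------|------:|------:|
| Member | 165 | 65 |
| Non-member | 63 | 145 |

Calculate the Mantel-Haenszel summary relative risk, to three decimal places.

2.872

RR_MH = Σ(aᵢ·n₀ᵢ/nᵢ) / Σ(cᵢ·n₁ᵢ/nᵢ), with n₁ᵢ = aᵢ+bᵢ (exposed), n₀ᵢ = cᵢ+dᵢ (unexposed), nᵢ = n₁ᵢ+n₀ᵢ.
Stratum 1 (≤ High school): n₁ = 253, n₀ = 199, n = 452; a·n₀/n = 76·199/452 = 33.4602; c·n₁/n = 10·253/452 = 5.5973
Stratum 2 (Some college): n₁ = 390, n₀ = 277, n = 667; a·n₀/n = 261·277/667 = 108.3913; c·n₁/n = 65·390/667 = 38.0060
Stratum 3 (≥ Bachelor's): n₁ = 230, n₀ = 208, n = 438; a·n₀/n = 165·208/438 = 78.3562; c·n₁/n = 63·230/438 = 33.0822
RR_MH = (33.4602 + 108.3913 + 78.3562) / (5.5973 + 38.0060 + 33.0822) = 220.2076 / 76.6855 = 2.87157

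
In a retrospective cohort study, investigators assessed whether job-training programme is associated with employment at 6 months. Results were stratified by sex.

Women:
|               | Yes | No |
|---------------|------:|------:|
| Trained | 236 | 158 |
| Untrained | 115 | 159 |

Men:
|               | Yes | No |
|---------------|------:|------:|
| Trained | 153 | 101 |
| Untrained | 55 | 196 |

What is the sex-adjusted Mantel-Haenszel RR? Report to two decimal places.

RR_MH = Σ(aᵢ·n₀ᵢ/nᵢ) / Σ(cᵢ·n₁ᵢ/nᵢ), with n₁ᵢ = aᵢ+bᵢ (exposed), n₀ᵢ = cᵢ+dᵢ (unexposed), nᵢ = n₁ᵢ+n₀ᵢ.
Stratum 1 (Women): n₁ = 394, n₀ = 274, n = 668; a·n₀/n = 236·274/668 = 96.8024; c·n₁/n = 115·394/668 = 67.8293
Stratum 2 (Men): n₁ = 254, n₀ = 251, n = 505; a·n₀/n = 153·251/505 = 76.0455; c·n₁/n = 55·254/505 = 27.6634
RR_MH = (96.8024 + 76.0455) / (67.8293 + 27.6634) = 172.8479 / 95.4927 = 1.81006

1.81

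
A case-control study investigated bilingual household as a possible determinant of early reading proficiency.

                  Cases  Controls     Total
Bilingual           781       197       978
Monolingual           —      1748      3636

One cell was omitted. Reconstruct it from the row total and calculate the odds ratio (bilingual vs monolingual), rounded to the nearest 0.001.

The missing cell is in the unexposed row: 3636 − 1748 = 1888.
So a = 781, b = 197, c = 1888, d = 1748.
OR = (a·d)/(b·c) = (781 × 1748) / (197 × 1888) = 1365188 / 371936 = 3.67049

3.670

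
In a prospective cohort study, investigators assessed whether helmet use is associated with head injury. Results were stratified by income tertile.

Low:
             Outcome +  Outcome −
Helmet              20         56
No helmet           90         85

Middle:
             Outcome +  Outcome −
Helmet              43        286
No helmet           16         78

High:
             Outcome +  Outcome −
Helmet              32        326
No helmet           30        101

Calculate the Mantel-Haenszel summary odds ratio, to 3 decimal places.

OR_MH = Σ(aᵢdᵢ/nᵢ) / Σ(bᵢcᵢ/nᵢ), where nᵢ is the stratum total.
Stratum 1 (Low): n = 251; a·d/n = 20·85/251 = 6.7729; b·c/n = 56·90/251 = 20.0797
Stratum 2 (Middle): n = 423; a·d/n = 43·78/423 = 7.9291; b·c/n = 286·16/423 = 10.8180
Stratum 3 (High): n = 489; a·d/n = 32·101/489 = 6.6094; b·c/n = 326·30/489 = 20.0000
OR_MH = (6.7729 + 7.9291 + 6.6094) / (20.0797 + 10.8180 + 20.0000) = 21.3114 / 50.8976 = 0.41871

0.419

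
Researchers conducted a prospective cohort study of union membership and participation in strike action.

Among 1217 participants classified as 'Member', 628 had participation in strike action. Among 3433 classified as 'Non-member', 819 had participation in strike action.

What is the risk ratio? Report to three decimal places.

From the description: a = 628, b = 589, c = 819, d = 2614.
Risk in exposed = 628/1217 = 0.51602; risk in unexposed = 819/3433 = 0.23857.
RR = 0.51602 / 0.23857 = 2.16301
The risk among the exposed is 2.16 times that among the unexposed.

2.163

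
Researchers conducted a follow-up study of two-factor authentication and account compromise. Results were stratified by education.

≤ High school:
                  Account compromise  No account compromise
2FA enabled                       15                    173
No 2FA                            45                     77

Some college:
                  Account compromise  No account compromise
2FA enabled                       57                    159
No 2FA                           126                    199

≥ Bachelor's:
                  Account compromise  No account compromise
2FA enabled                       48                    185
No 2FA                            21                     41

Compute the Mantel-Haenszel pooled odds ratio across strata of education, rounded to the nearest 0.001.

0.416

OR_MH = Σ(aᵢdᵢ/nᵢ) / Σ(bᵢcᵢ/nᵢ), where nᵢ is the stratum total.
Stratum 1 (≤ High school): n = 310; a·d/n = 15·77/310 = 3.7258; b·c/n = 173·45/310 = 25.1129
Stratum 2 (Some college): n = 541; a·d/n = 57·199/541 = 20.9667; b·c/n = 159·126/541 = 37.0314
Stratum 3 (≥ Bachelor's): n = 295; a·d/n = 48·41/295 = 6.6712; b·c/n = 185·21/295 = 13.1695
OR_MH = (3.7258 + 20.9667 + 6.6712) / (25.1129 + 37.0314 + 13.1695) = 31.3637 / 75.3138 = 0.41644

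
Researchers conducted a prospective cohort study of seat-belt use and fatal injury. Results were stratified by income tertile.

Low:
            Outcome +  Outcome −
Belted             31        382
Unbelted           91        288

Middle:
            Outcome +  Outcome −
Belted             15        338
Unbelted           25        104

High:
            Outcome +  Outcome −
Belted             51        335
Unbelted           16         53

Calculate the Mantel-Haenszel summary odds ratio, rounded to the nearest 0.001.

OR_MH = Σ(aᵢdᵢ/nᵢ) / Σ(bᵢcᵢ/nᵢ), where nᵢ is the stratum total.
Stratum 1 (Low): n = 792; a·d/n = 31·288/792 = 11.2727; b·c/n = 382·91/792 = 43.8914
Stratum 2 (Middle): n = 482; a·d/n = 15·104/482 = 3.2365; b·c/n = 338·25/482 = 17.5311
Stratum 3 (High): n = 455; a·d/n = 51·53/455 = 5.9407; b·c/n = 335·16/455 = 11.7802
OR_MH = (11.2727 + 3.2365 + 5.9407) / (43.8914 + 17.5311 + 11.7802) = 20.4499 / 73.2028 = 0.27936

0.279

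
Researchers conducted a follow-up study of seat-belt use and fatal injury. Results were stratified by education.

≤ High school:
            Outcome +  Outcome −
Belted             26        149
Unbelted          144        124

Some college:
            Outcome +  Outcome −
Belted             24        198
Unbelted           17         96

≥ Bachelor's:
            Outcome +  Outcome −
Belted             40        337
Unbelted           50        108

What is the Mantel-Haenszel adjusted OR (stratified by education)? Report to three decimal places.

0.247

OR_MH = Σ(aᵢdᵢ/nᵢ) / Σ(bᵢcᵢ/nᵢ), where nᵢ is the stratum total.
Stratum 1 (≤ High school): n = 443; a·d/n = 26·124/443 = 7.2777; b·c/n = 149·144/443 = 48.4334
Stratum 2 (Some college): n = 335; a·d/n = 24·96/335 = 6.8776; b·c/n = 198·17/335 = 10.0478
Stratum 3 (≥ Bachelor's): n = 535; a·d/n = 40·108/535 = 8.0748; b·c/n = 337·50/535 = 31.4953
OR_MH = (7.2777 + 6.8776 + 8.0748) / (48.4334 + 10.0478 + 31.4953) = 22.2300 / 89.9765 = 0.24706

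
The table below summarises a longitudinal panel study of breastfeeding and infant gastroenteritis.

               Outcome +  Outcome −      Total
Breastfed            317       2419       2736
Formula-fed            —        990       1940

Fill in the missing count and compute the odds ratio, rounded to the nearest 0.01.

0.14

The missing cell is in the unexposed row: 1940 − 990 = 950.
So a = 317, b = 2419, c = 950, d = 990.
OR = (a·d)/(b·c) = (317 × 990) / (2419 × 950) = 313830 / 2298050 = 0.13656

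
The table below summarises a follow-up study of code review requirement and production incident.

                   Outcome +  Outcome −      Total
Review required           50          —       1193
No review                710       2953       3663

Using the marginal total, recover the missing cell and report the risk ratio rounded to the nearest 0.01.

0.22

The missing cell is in the exposed row: 1193 − 50 = 1143.
So a = 50, b = 1143, c = 710, d = 2953.
RR = [a/(a+b)] / [c/(c+d)] = (50/1193) / (710/3663) = 0.04191/0.19383 = 0.21623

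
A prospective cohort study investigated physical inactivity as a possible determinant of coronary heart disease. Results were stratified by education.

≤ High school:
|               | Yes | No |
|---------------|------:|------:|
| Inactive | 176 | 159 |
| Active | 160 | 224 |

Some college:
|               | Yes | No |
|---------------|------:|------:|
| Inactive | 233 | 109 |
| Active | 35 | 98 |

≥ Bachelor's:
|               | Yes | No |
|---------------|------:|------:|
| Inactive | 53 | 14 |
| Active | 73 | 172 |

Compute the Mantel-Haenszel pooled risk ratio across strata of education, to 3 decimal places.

RR_MH = Σ(aᵢ·n₀ᵢ/nᵢ) / Σ(cᵢ·n₁ᵢ/nᵢ), with n₁ᵢ = aᵢ+bᵢ (exposed), n₀ᵢ = cᵢ+dᵢ (unexposed), nᵢ = n₁ᵢ+n₀ᵢ.
Stratum 1 (≤ High school): n₁ = 335, n₀ = 384, n = 719; a·n₀/n = 176·384/719 = 93.9972; c·n₁/n = 160·335/719 = 74.5480
Stratum 2 (Some college): n₁ = 342, n₀ = 133, n = 475; a·n₀/n = 233·133/475 = 65.2400; c·n₁/n = 35·342/475 = 25.2000
Stratum 3 (≥ Bachelor's): n₁ = 67, n₀ = 245, n = 312; a·n₀/n = 53·245/312 = 41.6186; c·n₁/n = 73·67/312 = 15.6763
RR_MH = (93.9972 + 65.2400 + 41.6186) / (74.5480 + 25.2000 + 15.6763) = 200.8558 / 115.4243 = 1.74015

1.740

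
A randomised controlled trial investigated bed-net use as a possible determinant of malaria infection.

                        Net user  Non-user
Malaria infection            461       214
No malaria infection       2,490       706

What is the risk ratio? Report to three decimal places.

0.672

Reading the table with exposure as columns: a = 461 (Net user, case), b = 2490 (Net user, non-case), c = 214 (Non-user, case), d = 706.
Risk in exposed = 461/2951 = 0.15622; risk in unexposed = 214/920 = 0.23261.
RR = 0.15622 / 0.23261 = 0.67159
The risk is 33% lower among the exposed than among the unexposed.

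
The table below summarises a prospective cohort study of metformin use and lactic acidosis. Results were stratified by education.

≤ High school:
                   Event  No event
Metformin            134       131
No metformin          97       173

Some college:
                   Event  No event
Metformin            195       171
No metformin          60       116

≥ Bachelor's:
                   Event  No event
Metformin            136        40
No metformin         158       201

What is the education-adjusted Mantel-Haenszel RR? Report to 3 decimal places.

1.581

RR_MH = Σ(aᵢ·n₀ᵢ/nᵢ) / Σ(cᵢ·n₁ᵢ/nᵢ), with n₁ᵢ = aᵢ+bᵢ (exposed), n₀ᵢ = cᵢ+dᵢ (unexposed), nᵢ = n₁ᵢ+n₀ᵢ.
Stratum 1 (≤ High school): n₁ = 265, n₀ = 270, n = 535; a·n₀/n = 134·270/535 = 67.6262; c·n₁/n = 97·265/535 = 48.0467
Stratum 2 (Some college): n₁ = 366, n₀ = 176, n = 542; a·n₀/n = 195·176/542 = 63.3210; c·n₁/n = 60·366/542 = 40.5166
Stratum 3 (≥ Bachelor's): n₁ = 176, n₀ = 359, n = 535; a·n₀/n = 136·359/535 = 91.2598; c·n₁/n = 158·176/535 = 51.9776
RR_MH = (67.6262 + 63.3210 + 91.2598) / (48.0467 + 40.5166 + 51.9776) = 222.2070 / 140.5409 = 1.58108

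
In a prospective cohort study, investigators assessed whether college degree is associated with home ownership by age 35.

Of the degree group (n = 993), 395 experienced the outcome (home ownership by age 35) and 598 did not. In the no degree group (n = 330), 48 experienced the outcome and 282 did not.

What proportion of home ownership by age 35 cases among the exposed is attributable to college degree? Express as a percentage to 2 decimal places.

63.43

From the description: a = 395, b = 598, c = 48, d = 282.
Risk in exposed = 395/993 = 0.39778; risk in unexposed = 48/330 = 0.14545.
RR = 0.39778/0.14545 = 2.73477
AR% = (RR − 1)/RR × 100 = (2.73477 − 1)/2.73477 × 100 = 63.4338%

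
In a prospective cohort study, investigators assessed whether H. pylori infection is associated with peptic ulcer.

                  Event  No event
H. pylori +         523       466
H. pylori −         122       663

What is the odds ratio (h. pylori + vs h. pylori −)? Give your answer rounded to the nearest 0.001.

Cells: a = 523, b = 466, c = 122, d = 663.
OR = (a·d)/(b·c) = (523 × 663) / (466 × 122) = 346749 / 56852 = 6.09915
The odds of peptic ulcer are about 6.10 times as high in the h. pylori + group.

6.099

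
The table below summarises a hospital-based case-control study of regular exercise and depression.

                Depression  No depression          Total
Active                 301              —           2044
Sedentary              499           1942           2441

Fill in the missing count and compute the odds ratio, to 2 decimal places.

0.67

The missing cell is in the exposed row: 2044 − 301 = 1743.
So a = 301, b = 1743, c = 499, d = 1942.
OR = (a·d)/(b·c) = (301 × 1942) / (1743 × 499) = 584542 / 869757 = 0.67208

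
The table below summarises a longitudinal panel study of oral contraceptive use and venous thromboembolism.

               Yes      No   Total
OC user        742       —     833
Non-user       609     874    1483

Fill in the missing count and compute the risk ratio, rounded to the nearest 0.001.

2.169

The missing cell is in the exposed row: 833 − 742 = 91.
So a = 742, b = 91, c = 609, d = 874.
RR = [a/(a+b)] / [c/(c+d)] = (742/833) / (609/1483) = 0.89076/0.41065 = 2.16912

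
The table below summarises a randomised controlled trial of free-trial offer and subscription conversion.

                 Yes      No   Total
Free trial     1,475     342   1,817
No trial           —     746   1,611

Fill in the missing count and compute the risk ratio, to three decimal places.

The missing cell is in the unexposed row: 1611 − 746 = 865.
So a = 1475, b = 342, c = 865, d = 746.
RR = [a/(a+b)] / [c/(c+d)] = (1475/1817) / (865/1611) = 0.81178/0.53693 = 1.51188

1.512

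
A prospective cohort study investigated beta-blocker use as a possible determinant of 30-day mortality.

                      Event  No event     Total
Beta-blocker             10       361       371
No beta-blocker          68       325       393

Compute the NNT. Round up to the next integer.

7

Risk in treated group = 10/371 = 0.02695; risk in control = 68/393 = 0.17303.
Absolute risk reduction = 0.17303 − 0.02695 = 0.14607
NNT = 1 / ARR = 1 / 0.14607 = 6.846 → round up → 7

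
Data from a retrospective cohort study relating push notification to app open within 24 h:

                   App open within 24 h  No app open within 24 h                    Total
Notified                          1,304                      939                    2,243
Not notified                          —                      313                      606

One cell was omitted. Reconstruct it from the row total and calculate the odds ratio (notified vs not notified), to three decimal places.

1.484

The missing cell is in the unexposed row: 606 − 313 = 293.
So a = 1304, b = 939, c = 293, d = 313.
OR = (a·d)/(b·c) = (1304 × 313) / (939 × 293) = 408152 / 275127 = 1.48350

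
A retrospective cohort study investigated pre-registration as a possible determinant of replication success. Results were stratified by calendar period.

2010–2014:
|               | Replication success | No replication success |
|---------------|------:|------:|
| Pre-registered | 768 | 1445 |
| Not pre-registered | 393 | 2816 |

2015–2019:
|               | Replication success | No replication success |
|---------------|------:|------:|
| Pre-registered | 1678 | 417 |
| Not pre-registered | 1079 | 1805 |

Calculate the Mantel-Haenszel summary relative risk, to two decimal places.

2.32

RR_MH = Σ(aᵢ·n₀ᵢ/nᵢ) / Σ(cᵢ·n₁ᵢ/nᵢ), with n₁ᵢ = aᵢ+bᵢ (exposed), n₀ᵢ = cᵢ+dᵢ (unexposed), nᵢ = n₁ᵢ+n₀ᵢ.
Stratum 1 (2010–2014): n₁ = 2213, n₀ = 3209, n = 5422; a·n₀/n = 768·3209/5422 = 454.5393; c·n₁/n = 393·2213/5422 = 160.4037
Stratum 2 (2015–2019): n₁ = 2095, n₀ = 2884, n = 4979; a·n₀/n = 1678·2884/4979 = 971.9526; c·n₁/n = 1079·2095/4979 = 454.0078
RR_MH = (454.5393 + 971.9526) / (160.4037 + 454.0078) = 1426.4919 / 614.4116 = 2.32172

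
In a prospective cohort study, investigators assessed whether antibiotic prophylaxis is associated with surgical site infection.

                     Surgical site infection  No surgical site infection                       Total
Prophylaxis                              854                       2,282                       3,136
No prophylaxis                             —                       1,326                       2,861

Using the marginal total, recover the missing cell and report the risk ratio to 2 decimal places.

0.51

The missing cell is in the unexposed row: 2861 − 1326 = 1535.
So a = 854, b = 2282, c = 1535, d = 1326.
RR = [a/(a+b)] / [c/(c+d)] = (854/3136) / (1535/2861) = 0.27232/0.53653 = 0.50756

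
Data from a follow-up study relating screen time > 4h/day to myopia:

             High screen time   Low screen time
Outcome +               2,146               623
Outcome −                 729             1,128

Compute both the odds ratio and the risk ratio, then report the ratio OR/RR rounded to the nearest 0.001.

2.541

Reading the table with exposure as columns: a = 2146 (High screen time, case), b = 729 (High screen time, non-case), c = 623 (Low screen time, case), d = 1128.
OR = (2146·1128)/(729·623) = 2420688/454167 = 5.32995
Risk in exposed = 2146/2875 = 0.74643; risk in unexposed = 623/1751 = 0.35580; RR = 2.09793
OR/RR = 5.32995 / 2.09793 = 2.54058
The outcome is not rare, so the OR lies further from 1 than the RR.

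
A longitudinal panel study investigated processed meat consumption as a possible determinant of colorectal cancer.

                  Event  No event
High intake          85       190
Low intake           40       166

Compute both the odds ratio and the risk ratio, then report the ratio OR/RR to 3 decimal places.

1.166

Cells: a = 85, b = 190, c = 40, d = 166.
OR = (85·166)/(190·40) = 14110/7600 = 1.85658
Risk in exposed = 85/275 = 0.30909; risk in unexposed = 40/206 = 0.19417; RR = 1.59182
OR/RR = 1.85658 / 1.59182 = 1.16633
The outcome is not rare, so the OR lies further from 1 than the RR.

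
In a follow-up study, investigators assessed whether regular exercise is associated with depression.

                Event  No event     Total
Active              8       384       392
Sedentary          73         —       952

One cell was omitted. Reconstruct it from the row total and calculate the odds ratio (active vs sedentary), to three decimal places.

The missing cell is in the unexposed row: 952 − 73 = 879.
So a = 8, b = 384, c = 73, d = 879.
OR = (a·d)/(b·c) = (8 × 879) / (384 × 73) = 7032 / 28032 = 0.25086

0.251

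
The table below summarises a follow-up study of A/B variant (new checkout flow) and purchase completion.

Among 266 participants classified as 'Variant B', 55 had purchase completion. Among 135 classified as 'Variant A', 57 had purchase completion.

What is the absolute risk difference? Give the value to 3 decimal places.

From the description: a = 55, b = 211, c = 57, d = 78.
Risk in exposed = 55/266 = 0.206767; risk in unexposed = 57/135 = 0.422222.
Risk difference = 0.206767 − 0.422222 = -0.215455

-0.215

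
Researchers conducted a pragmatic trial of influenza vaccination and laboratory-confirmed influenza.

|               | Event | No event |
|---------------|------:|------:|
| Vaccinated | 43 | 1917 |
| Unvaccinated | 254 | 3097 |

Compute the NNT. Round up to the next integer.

Risk in treated group = 43/1960 = 0.02194; risk in control = 254/3351 = 0.07580.
Absolute risk reduction = 0.07580 − 0.02194 = 0.05386
NNT = 1 / ARR = 1 / 0.05386 = 18.567 → round up → 19

19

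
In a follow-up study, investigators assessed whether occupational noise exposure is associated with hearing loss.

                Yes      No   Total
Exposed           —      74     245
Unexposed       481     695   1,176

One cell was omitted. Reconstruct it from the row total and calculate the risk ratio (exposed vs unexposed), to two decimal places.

1.71

The missing cell is in the exposed row: 245 − 74 = 171.
So a = 171, b = 74, c = 481, d = 695.
RR = [a/(a+b)] / [c/(c+d)] = (171/245) / (481/1176) = 0.69796/0.40901 = 1.70644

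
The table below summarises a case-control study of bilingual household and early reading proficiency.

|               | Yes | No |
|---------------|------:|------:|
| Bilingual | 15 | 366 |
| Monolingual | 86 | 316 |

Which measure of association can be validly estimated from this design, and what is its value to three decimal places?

Cells: a = 15, b = 366, c = 86, d = 316.
This is a case-control study: participants were sampled on outcome status, so risks in the source population cannot be estimated directly — relative risk is not valid here. The odds ratio is the appropriate measure.
OR = (a·d)/(b·c) = (15 × 316) / (366 × 86) = 4740 / 31476 = 0.15059

0.151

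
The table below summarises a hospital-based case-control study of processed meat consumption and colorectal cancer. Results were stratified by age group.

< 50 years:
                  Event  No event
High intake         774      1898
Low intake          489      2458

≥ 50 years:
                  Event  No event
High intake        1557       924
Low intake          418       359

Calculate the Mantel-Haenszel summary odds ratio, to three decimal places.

1.798

OR_MH = Σ(aᵢdᵢ/nᵢ) / Σ(bᵢcᵢ/nᵢ), where nᵢ is the stratum total.
Stratum 1 (< 50 years): n = 5619; a·d/n = 774·2458/5619 = 338.5820; b·c/n = 1898·489/5619 = 165.1757
Stratum 2 (≥ 50 years): n = 3258; a·d/n = 1557·359/3258 = 171.5663; b·c/n = 924·418/3258 = 118.5488
OR_MH = (338.5820 + 171.5663) / (165.1757 + 118.5488) = 510.1483 / 283.7245 = 1.79804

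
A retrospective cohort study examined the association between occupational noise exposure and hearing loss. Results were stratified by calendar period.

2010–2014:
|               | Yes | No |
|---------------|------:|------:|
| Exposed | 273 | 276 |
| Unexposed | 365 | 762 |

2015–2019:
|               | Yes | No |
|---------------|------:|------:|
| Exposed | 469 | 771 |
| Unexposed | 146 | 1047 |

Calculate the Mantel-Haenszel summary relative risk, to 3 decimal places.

RR_MH = Σ(aᵢ·n₀ᵢ/nᵢ) / Σ(cᵢ·n₁ᵢ/nᵢ), with n₁ᵢ = aᵢ+bᵢ (exposed), n₀ᵢ = cᵢ+dᵢ (unexposed), nᵢ = n₁ᵢ+n₀ᵢ.
Stratum 1 (2010–2014): n₁ = 549, n₀ = 1127, n = 1676; a·n₀/n = 273·1127/1676 = 183.5746; c·n₁/n = 365·549/1676 = 119.5615
Stratum 2 (2015–2019): n₁ = 1240, n₀ = 1193, n = 2433; a·n₀/n = 469·1193/2433 = 229.9700; c·n₁/n = 146·1240/2433 = 74.4102
RR_MH = (183.5746 + 229.9700) / (119.5615 + 74.4102) = 413.5446 / 193.9716 = 2.13198

2.132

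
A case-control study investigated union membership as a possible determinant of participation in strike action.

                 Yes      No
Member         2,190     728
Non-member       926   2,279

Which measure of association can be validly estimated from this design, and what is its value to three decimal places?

Cells: a = 2190, b = 728, c = 926, d = 2279.
This is a case-control study: participants were sampled on outcome status, so risks in the source population cannot be estimated directly — relative risk is not valid here. The odds ratio is the appropriate measure.
OR = (a·d)/(b·c) = (2190 × 2279) / (728 × 926) = 4991010 / 674128 = 7.40365

7.404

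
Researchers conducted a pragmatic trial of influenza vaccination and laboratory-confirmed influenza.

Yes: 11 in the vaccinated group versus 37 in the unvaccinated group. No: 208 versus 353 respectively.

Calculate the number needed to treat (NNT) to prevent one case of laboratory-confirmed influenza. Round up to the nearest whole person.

Risk in treated group = 11/219 = 0.05023; risk in control = 37/390 = 0.09487.
Absolute risk reduction = 0.09487 − 0.05023 = 0.04464
NNT = 1 / ARR = 1 / 0.04464 = 22.400 → round up → 23

23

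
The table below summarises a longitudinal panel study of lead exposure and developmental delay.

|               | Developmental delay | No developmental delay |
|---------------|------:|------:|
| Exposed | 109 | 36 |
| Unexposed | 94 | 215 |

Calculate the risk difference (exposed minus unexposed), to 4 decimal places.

0.4475

Cells: a = 109, b = 36, c = 94, d = 215.
Risk in exposed = 109/145 = 0.751724; risk in unexposed = 94/309 = 0.304207.
Risk difference = 0.751724 − 0.304207 = 0.447517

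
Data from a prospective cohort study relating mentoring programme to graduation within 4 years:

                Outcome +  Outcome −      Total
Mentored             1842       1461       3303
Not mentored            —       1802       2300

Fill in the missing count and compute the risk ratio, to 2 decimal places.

The missing cell is in the unexposed row: 2300 − 1802 = 498.
So a = 1842, b = 1461, c = 498, d = 1802.
RR = [a/(a+b)] / [c/(c+d)] = (1842/3303) / (498/2300) = 0.55767/0.21652 = 2.57561

2.58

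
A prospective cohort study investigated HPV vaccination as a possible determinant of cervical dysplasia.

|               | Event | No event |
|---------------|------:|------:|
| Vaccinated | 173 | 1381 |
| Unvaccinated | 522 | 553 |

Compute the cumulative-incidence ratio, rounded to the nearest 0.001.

0.229

Cells: a = 173, b = 1381, c = 522, d = 553.
Risk in exposed = 173/1554 = 0.11133; risk in unexposed = 522/1075 = 0.48558.
RR = 0.11133 / 0.48558 = 0.22926
The risk is 77% lower among the exposed than among the unexposed.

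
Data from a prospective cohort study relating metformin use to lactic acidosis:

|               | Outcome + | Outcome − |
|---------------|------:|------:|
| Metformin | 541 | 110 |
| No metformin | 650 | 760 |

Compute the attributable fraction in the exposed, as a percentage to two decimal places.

44.53

Cells: a = 541, b = 110, c = 650, d = 760.
Risk in exposed = 541/651 = 0.83103; risk in unexposed = 650/1410 = 0.46099.
RR = 0.83103/0.46099 = 1.80269
AR% = (RR − 1)/RR × 100 = (1.80269 − 1)/1.80269 × 100 = 44.5275%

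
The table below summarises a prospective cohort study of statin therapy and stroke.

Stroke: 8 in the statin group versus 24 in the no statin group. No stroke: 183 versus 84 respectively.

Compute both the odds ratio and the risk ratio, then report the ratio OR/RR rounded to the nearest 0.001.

0.812

From the description: a = 8, b = 183, c = 24, d = 84.
OR = (8·84)/(183·24) = 672/4392 = 0.15301
Risk in exposed = 8/191 = 0.04188; risk in unexposed = 24/108 = 0.22222; RR = 0.18848
OR/RR = 0.15301 / 0.18848 = 0.81178
The outcome is not rare, so the OR lies further from 1 than the RR.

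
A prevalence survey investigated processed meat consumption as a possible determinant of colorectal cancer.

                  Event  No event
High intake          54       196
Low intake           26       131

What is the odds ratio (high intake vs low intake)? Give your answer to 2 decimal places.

Cells: a = 54, b = 196, c = 26, d = 131.
OR = (a·d)/(b·c) = (54 × 131) / (196 × 26) = 7074 / 5096 = 1.38815
The odds of colorectal cancer are about 1.39 times as high in the high intake group.

1.39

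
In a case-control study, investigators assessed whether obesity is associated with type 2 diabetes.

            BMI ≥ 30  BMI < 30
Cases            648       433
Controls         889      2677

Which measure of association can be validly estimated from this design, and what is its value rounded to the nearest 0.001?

4.506

Reading the table with exposure as columns: a = 648 (BMI ≥ 30, case), b = 889 (BMI ≥ 30, non-case), c = 433 (BMI < 30, case), d = 2677.
This is a case-control study: participants were sampled on outcome status, so risks in the source population cannot be estimated directly — relative risk is not valid here. The odds ratio is the appropriate measure.
OR = (a·d)/(b·c) = (648 × 2677) / (889 × 433) = 1734696 / 384937 = 4.50644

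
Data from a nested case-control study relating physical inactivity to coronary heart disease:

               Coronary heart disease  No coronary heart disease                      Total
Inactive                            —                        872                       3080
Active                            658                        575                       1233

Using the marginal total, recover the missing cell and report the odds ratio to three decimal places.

The missing cell is in the exposed row: 3080 − 872 = 2208.
So a = 2208, b = 872, c = 658, d = 575.
OR = (a·d)/(b·c) = (2208 × 575) / (872 × 658) = 1269600 / 573776 = 2.21271

2.213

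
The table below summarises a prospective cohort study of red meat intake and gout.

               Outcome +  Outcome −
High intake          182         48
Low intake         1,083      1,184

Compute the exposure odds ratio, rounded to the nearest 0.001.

Cells: a = 182, b = 48, c = 1083, d = 1184.
OR = (a·d)/(b·c) = (182 × 1184) / (48 × 1083) = 215488 / 51984 = 4.14528
The odds of gout are about 4.15 times as high in the high intake group.

4.145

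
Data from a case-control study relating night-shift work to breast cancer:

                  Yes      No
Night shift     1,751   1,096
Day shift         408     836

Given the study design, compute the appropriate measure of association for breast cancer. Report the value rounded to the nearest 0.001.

Cells: a = 1751, b = 1096, c = 408, d = 836.
This is a case-control study: participants were sampled on outcome status, so risks in the source population cannot be estimated directly — relative risk is not valid here. The odds ratio is the appropriate measure.
OR = (a·d)/(b·c) = (1751 × 836) / (1096 × 408) = 1463836 / 447168 = 3.27357

3.274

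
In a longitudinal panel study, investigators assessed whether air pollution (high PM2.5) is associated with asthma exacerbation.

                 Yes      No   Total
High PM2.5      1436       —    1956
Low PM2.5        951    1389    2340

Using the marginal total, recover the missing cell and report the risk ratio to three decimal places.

The missing cell is in the exposed row: 1956 − 1436 = 520.
So a = 1436, b = 520, c = 951, d = 1389.
RR = [a/(a+b)] / [c/(c+d)] = (1436/1956) / (951/2340) = 0.73415/0.40641 = 1.80643

1.806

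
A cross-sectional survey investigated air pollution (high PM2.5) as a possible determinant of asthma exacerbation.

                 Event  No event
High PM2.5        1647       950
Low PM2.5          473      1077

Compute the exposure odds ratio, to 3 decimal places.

Cells: a = 1647, b = 950, c = 473, d = 1077.
OR = (a·d)/(b·c) = (1647 × 1077) / (950 × 473) = 1773819 / 449350 = 3.94752
The odds of asthma exacerbation are about 3.95 times as high in the high pm2.5 group.

3.948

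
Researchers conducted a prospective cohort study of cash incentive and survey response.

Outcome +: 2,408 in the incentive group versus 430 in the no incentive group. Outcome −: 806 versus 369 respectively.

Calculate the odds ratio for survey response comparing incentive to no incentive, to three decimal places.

2.564

From the description: a = 2408, b = 806, c = 430, d = 369.
OR = (a·d)/(b·c) = (2408 × 369) / (806 × 430) = 888552 / 346580 = 2.56377
The odds of survey response are about 2.56 times as high in the incentive group.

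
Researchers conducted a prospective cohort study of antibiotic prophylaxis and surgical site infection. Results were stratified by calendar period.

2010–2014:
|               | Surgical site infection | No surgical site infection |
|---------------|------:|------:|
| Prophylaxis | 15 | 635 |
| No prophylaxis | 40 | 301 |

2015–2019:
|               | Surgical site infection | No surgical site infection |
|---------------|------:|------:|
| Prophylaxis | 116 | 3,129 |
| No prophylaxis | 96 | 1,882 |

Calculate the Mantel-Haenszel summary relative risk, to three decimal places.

RR_MH = Σ(aᵢ·n₀ᵢ/nᵢ) / Σ(cᵢ·n₁ᵢ/nᵢ), with n₁ᵢ = aᵢ+bᵢ (exposed), n₀ᵢ = cᵢ+dᵢ (unexposed), nᵢ = n₁ᵢ+n₀ᵢ.
Stratum 1 (2010–2014): n₁ = 650, n₀ = 341, n = 991; a·n₀/n = 15·341/991 = 5.1615; c·n₁/n = 40·650/991 = 26.2361
Stratum 2 (2015–2019): n₁ = 3245, n₀ = 1978, n = 5223; a·n₀/n = 116·1978/5223 = 43.9303; c·n₁/n = 96·3245/5223 = 59.6439
RR_MH = (5.1615 + 43.9303) / (26.2361 + 59.6439) = 49.0918 / 85.8800 = 0.57163

0.572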